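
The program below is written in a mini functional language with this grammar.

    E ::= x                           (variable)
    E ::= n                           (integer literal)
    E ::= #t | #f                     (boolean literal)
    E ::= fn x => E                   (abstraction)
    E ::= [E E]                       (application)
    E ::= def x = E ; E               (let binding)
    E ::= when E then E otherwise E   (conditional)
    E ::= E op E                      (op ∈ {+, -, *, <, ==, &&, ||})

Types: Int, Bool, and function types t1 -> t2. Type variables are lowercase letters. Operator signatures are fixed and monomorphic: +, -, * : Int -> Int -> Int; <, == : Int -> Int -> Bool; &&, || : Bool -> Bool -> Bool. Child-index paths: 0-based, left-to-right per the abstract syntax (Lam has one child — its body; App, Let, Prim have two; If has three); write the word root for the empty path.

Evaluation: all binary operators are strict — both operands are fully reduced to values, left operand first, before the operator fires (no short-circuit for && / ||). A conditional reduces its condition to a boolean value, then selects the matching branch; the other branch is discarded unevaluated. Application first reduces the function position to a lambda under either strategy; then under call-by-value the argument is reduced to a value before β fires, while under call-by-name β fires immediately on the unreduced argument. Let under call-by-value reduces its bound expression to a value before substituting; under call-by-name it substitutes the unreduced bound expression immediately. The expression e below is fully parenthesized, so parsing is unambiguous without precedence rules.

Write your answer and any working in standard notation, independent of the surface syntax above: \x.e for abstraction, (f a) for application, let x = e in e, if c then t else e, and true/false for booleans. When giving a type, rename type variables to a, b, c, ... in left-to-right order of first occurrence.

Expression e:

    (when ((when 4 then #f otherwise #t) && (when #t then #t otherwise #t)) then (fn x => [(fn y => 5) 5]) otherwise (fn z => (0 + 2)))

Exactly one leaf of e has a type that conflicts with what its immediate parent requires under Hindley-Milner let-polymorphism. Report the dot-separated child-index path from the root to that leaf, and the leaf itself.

Derivation:
  unify Int ~ Bool
  FAIL: mismatch Int ~ Bool

Answer: 0.0.0 : 4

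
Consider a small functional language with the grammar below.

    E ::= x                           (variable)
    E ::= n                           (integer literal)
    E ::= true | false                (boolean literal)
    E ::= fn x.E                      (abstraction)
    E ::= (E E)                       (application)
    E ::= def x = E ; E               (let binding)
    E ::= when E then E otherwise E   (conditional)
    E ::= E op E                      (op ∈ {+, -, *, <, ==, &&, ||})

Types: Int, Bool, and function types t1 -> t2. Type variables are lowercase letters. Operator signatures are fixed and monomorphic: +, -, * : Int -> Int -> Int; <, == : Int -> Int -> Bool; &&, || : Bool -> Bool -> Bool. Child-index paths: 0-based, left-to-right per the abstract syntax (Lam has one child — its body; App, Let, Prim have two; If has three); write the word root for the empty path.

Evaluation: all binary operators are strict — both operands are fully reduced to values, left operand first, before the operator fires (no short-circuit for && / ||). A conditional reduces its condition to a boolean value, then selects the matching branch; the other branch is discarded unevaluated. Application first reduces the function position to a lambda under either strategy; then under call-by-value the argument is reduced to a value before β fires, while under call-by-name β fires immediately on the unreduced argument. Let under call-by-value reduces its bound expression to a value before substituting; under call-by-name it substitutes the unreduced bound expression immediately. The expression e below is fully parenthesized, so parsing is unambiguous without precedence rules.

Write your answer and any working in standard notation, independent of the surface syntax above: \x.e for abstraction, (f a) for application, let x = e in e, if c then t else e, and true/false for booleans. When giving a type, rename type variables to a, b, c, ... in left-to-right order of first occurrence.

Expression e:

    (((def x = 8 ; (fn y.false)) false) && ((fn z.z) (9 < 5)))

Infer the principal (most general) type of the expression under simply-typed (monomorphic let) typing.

Answer: Bool

Derivation:
let x : Int
\y._ : a -> Bool
  unify a -> Bool ~ Bool -> b
  unify a ~ Bool
  unify Bool ~ b
_ _ : Bool
  unify Bool ~ Bool
z : c
\z._ : c -> c
  unify Int ~ Int
  unify Int ~ Int
  unify c -> c ~ Bool -> d
  unify c ~ Bool
  unify Bool ~ d
_ _ : Bool
  unify Bool ~ Bool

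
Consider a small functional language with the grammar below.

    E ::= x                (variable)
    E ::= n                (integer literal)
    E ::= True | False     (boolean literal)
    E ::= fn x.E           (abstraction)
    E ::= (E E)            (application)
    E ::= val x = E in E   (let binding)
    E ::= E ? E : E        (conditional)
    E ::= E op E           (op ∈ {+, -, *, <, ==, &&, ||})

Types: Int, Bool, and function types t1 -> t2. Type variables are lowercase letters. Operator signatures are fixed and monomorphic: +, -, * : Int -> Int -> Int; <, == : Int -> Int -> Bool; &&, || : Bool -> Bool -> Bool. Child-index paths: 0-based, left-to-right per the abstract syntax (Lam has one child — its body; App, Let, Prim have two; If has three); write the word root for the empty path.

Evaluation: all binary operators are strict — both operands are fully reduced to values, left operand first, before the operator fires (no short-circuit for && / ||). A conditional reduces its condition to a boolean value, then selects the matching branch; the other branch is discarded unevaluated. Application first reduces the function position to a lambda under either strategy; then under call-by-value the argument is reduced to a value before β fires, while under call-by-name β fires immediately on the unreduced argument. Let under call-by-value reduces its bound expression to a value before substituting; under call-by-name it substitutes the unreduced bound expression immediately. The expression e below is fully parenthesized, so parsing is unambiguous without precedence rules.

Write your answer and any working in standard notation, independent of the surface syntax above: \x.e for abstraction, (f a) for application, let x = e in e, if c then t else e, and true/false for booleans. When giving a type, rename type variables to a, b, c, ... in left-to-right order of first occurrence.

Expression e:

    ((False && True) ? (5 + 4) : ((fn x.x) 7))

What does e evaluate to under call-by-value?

Derivation:
step 0: (if (false && true) then (5 + 4) else ((\x.x) 7))
step 1: [delta@0] (if false then (5 + 4) else ((\x.x) 7))
step 2: [if@root] ((\x.x) 7)
step 3: [beta@root] 7

Answer: 7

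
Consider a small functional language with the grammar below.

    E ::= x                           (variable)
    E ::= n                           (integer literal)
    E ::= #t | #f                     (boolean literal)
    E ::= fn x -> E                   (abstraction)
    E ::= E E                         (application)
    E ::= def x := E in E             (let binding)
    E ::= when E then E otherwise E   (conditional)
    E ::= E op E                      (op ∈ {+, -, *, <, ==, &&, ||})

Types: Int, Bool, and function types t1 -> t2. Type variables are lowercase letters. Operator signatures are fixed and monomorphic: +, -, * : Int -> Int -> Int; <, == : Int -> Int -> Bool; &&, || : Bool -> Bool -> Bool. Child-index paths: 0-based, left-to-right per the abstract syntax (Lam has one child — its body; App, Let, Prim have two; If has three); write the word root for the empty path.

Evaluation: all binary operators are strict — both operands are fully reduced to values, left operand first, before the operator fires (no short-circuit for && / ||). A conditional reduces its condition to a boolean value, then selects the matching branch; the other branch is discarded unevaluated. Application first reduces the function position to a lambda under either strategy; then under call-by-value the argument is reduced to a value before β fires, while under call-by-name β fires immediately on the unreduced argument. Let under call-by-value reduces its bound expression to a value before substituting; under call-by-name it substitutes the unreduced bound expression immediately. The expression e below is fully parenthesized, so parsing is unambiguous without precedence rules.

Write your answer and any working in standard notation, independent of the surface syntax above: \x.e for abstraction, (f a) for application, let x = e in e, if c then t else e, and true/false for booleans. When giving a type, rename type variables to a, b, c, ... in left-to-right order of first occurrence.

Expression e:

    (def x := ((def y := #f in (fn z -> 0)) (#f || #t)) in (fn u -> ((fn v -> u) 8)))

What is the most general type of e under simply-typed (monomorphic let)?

Derivation:
let y : Bool
\z._ : a -> Int
  unify Bool ~ Bool
  unify Bool ~ Bool
  unify a -> Int ~ Bool -> b
  unify a ~ Bool
  unify Int ~ b
_ _ : Int
let x : Int
u : c
\v._ : d -> c
  unify d -> c ~ Int -> e
  unify d ~ Int
  unify c ~ e
_ _ : e
\u._ : e -> e

Answer: a -> a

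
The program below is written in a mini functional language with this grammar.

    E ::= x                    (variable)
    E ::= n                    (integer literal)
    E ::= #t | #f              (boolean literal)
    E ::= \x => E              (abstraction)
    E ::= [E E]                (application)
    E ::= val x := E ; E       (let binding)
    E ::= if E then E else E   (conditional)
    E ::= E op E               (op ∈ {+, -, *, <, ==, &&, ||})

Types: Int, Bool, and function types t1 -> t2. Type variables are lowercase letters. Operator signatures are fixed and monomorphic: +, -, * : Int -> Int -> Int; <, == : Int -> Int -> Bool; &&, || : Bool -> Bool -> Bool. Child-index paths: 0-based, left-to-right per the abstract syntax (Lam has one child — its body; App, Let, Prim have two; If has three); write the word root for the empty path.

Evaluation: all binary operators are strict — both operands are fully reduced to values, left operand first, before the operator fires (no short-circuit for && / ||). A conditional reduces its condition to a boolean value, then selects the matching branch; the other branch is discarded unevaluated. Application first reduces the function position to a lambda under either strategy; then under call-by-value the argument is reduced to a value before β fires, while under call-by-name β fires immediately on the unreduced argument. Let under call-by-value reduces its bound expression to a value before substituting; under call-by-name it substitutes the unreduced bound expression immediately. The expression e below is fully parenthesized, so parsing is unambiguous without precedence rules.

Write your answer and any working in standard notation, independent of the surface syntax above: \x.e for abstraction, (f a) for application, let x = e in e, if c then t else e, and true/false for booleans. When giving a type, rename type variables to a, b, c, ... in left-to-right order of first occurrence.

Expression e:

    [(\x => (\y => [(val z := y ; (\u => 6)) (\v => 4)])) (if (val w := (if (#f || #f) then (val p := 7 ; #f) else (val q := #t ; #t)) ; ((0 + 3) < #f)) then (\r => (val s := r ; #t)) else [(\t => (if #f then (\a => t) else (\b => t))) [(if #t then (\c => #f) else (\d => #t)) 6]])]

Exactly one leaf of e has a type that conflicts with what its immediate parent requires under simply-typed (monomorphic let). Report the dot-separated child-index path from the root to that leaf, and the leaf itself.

Answer: 1.0.1.1 : false

Derivation:
y : b
let z : b
\u._ : c -> Int
\v._ : d -> Int
  unify c -> Int ~ (d -> Int) -> e
  unify c ~ d -> Int
  unify Int ~ e
_ _ : Int
\y._ : b -> Int
\x._ : a -> b -> Int
  unify Bool ~ Bool
  unify Bool ~ Bool
  unify Bool ~ Bool
let p : Int
let q : Bool
  unify Bool ~ Bool
let w : Bool
  unify Int ~ Int
  unify Int ~ Int
  unify Int ~ Int
  unify Bool ~ Int
  FAIL: mismatch Bool ~ Int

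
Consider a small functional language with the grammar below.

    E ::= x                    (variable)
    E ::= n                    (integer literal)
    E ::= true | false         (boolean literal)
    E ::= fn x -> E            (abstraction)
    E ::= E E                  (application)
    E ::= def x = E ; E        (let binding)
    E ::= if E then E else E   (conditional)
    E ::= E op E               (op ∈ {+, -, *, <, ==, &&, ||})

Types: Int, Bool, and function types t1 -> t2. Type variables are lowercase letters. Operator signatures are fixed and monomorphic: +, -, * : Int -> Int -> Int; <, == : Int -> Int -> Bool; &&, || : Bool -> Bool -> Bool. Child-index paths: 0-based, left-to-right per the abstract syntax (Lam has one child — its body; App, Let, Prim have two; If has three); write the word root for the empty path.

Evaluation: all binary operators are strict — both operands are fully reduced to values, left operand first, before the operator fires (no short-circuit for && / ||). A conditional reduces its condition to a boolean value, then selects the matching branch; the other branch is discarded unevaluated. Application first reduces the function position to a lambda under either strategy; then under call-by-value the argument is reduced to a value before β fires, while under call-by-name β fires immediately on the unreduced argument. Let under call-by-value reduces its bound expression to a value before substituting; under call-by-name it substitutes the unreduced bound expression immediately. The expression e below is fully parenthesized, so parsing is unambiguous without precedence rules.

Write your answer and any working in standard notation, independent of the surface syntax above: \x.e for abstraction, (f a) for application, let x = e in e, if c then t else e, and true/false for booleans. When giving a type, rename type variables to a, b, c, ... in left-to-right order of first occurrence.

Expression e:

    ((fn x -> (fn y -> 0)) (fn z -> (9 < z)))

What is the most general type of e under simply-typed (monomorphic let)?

Derivation:
\y._ : b -> Int
\x._ : a -> b -> Int
  unify Int ~ Int
z : c
  unify c ~ Int
\z._ : Int -> Bool
  unify a -> b -> Int ~ (Int -> Bool) -> d
  unify a ~ Int -> Bool
  unify b -> Int ~ d
_ _ : b -> Int

Answer: a -> Int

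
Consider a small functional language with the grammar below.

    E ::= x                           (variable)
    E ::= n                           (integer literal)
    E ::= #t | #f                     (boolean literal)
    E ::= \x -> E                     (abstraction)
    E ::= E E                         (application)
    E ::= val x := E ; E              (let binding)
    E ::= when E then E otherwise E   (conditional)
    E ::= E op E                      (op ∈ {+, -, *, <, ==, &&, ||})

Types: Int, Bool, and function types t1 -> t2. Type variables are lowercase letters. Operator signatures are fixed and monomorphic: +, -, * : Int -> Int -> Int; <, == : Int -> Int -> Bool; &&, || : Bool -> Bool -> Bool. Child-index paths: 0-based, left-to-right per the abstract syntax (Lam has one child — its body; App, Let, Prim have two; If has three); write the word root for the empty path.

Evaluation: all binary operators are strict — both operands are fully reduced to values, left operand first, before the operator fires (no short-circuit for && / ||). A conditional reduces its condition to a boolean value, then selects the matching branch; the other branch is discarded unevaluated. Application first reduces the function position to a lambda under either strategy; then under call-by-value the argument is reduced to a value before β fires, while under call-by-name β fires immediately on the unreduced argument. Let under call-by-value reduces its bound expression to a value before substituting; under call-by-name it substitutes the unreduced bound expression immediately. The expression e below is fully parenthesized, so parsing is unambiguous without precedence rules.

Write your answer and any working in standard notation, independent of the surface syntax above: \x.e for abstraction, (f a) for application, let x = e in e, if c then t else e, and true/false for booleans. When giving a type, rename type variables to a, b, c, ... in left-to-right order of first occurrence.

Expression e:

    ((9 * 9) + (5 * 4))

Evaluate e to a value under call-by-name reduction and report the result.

Answer: 101

Trace:
step 0: ((9 * 9) + (5 * 4))
step 1: [delta@0] (81 + (5 * 4))
step 2: [delta@1] (81 + 20)
step 3: [delta@root] 101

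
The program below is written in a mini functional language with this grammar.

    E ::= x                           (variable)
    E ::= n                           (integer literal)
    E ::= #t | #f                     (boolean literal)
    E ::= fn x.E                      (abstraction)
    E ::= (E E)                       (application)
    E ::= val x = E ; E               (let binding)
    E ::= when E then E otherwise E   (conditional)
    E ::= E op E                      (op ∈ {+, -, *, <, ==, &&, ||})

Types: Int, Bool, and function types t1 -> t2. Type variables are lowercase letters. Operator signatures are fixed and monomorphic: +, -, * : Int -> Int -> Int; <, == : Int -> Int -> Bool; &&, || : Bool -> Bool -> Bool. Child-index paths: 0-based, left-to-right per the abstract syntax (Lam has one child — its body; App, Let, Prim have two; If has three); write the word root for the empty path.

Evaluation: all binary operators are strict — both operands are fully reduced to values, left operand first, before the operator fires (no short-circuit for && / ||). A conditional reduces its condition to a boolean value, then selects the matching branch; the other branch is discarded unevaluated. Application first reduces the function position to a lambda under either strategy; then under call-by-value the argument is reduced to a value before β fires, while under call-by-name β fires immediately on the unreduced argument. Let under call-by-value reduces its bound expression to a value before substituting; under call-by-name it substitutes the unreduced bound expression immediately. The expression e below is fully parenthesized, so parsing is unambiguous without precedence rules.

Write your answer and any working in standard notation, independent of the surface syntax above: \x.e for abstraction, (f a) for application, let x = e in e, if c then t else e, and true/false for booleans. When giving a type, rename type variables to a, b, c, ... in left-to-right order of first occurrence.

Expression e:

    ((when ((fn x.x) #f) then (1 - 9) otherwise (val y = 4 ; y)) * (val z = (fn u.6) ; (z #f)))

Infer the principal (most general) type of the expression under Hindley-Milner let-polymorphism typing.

Trace:
x : a
\x._ : a -> a
  unify a -> a ~ Bool -> b
  unify a ~ Bool
  unify Bool ~ b
_ _ : Bool
  unify Bool ~ Bool
  unify Int ~ Int
  unify Int ~ Int
let y : Int
y : Int
  unify Int ~ Int
  unify Int ~ Int
\u._ : c -> Int
let z : forall. c -> Int
z : d -> Int
  unify d -> Int ~ Bool -> e
  unify d ~ Bool
  unify Int ~ e
_ _ : Int
  unify Int ~ Int

Answer: Int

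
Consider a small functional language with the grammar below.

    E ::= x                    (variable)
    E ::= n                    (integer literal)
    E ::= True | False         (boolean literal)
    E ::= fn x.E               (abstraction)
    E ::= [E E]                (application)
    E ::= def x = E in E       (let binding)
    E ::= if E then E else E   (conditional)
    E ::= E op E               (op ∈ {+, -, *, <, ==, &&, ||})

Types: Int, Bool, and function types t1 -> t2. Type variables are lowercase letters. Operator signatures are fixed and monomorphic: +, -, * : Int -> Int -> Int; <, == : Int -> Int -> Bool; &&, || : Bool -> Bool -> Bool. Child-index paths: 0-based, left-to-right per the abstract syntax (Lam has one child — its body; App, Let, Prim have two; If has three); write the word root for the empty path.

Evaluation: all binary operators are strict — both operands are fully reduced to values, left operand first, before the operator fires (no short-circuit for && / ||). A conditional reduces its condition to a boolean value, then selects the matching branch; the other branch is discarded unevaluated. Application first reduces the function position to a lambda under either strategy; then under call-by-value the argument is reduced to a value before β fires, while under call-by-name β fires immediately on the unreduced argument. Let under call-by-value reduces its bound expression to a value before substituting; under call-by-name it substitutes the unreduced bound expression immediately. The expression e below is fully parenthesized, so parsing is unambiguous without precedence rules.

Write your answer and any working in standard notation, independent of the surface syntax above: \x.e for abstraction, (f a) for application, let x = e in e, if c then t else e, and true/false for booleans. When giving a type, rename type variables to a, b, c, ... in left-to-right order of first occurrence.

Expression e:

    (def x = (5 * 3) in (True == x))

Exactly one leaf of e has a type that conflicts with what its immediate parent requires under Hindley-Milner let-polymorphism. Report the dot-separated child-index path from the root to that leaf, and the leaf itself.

Derivation:
  unify Int ~ Int
  unify Int ~ Int
let x : Int
  unify Bool ~ Int
  FAIL: mismatch Bool ~ Int

Answer: 1.0 : true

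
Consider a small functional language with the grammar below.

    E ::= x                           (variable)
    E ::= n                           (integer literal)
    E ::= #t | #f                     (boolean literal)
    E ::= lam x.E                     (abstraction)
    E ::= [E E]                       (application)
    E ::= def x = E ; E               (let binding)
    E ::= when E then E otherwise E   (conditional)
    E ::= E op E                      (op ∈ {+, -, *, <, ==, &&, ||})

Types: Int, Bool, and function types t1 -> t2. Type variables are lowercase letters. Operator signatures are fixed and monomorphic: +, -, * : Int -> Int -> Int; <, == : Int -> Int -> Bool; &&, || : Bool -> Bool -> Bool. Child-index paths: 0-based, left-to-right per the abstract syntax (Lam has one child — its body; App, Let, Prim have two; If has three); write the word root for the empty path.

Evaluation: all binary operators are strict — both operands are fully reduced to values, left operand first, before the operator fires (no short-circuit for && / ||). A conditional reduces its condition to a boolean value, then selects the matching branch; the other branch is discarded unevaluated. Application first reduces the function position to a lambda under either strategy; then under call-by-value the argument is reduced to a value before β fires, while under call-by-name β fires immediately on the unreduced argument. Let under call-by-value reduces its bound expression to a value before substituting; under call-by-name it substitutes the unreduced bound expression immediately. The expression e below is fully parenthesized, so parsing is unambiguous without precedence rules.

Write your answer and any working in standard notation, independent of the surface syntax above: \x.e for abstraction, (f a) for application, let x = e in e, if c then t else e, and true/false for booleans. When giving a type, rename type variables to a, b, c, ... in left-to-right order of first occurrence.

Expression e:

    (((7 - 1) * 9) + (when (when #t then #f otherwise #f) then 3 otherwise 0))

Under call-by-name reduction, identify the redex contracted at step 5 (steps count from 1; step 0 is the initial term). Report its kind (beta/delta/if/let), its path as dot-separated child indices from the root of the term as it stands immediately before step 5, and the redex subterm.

Answer: delta at root : (54 + 0)

Trace:
step 0: (((7 - 1) * 9) + (if (if true then false else false) then 3 else 0))
step 1: [delta@0.0] ((6 * 9) + (if (if true then false else false) then 3 else 0))
step 2: [delta@0] (54 + (if (if true then false else false) then 3 else 0))
step 3: [if@1.0] (54 + (if false then 3 else 0))
step 4: [if@1] (54 + 0)
step 5: [delta@root] 54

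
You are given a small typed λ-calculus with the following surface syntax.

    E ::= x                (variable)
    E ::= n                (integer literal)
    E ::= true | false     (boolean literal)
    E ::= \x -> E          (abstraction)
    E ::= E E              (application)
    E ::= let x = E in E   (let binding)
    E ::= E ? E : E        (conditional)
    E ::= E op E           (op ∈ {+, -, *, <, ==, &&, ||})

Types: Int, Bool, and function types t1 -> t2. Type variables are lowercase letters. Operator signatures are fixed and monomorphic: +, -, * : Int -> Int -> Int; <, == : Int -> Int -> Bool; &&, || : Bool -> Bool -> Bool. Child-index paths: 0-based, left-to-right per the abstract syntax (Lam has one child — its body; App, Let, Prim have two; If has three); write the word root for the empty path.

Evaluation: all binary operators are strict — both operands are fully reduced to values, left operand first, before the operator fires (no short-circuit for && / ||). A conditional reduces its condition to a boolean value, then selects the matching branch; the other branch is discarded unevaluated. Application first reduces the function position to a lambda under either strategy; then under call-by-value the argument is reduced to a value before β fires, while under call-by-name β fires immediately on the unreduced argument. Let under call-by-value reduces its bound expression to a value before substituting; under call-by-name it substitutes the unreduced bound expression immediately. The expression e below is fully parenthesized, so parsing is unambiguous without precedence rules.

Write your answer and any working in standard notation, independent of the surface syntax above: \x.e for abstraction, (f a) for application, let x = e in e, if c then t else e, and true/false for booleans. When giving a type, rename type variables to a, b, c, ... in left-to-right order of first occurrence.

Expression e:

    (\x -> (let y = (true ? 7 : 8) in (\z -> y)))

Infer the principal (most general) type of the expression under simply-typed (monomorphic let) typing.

Derivation:
  unify Bool ~ Bool
  unify Int ~ Int
let y : Int
y : Int
\z._ : b -> Int
\x._ : a -> b -> Int

Answer: a -> b -> Int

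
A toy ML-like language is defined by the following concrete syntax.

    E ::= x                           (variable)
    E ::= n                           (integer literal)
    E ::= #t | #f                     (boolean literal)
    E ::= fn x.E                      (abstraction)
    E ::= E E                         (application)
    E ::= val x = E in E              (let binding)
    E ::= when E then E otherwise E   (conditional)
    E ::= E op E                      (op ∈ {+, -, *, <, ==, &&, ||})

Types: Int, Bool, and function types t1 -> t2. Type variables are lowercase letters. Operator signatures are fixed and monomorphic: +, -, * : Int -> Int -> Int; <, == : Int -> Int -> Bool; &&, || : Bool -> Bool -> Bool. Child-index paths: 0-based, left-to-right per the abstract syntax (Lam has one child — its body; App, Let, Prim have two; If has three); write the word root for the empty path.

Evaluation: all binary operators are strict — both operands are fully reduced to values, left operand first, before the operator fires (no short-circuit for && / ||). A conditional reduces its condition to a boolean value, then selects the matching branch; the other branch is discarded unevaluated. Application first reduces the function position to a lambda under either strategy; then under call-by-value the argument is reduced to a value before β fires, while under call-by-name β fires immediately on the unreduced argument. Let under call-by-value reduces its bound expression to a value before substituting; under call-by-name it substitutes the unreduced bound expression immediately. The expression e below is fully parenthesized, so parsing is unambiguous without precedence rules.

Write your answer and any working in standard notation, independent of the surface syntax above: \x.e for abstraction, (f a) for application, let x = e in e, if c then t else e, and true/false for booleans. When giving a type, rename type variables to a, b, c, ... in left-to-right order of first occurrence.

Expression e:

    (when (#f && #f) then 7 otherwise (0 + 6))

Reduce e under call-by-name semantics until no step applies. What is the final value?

Answer: 6

Derivation:
step 0: (if (false && false) then 7 else (0 + 6))
step 1: [delta@0] (if false then 7 else (0 + 6))
step 2: [if@root] (0 + 6)
step 3: [delta@root] 6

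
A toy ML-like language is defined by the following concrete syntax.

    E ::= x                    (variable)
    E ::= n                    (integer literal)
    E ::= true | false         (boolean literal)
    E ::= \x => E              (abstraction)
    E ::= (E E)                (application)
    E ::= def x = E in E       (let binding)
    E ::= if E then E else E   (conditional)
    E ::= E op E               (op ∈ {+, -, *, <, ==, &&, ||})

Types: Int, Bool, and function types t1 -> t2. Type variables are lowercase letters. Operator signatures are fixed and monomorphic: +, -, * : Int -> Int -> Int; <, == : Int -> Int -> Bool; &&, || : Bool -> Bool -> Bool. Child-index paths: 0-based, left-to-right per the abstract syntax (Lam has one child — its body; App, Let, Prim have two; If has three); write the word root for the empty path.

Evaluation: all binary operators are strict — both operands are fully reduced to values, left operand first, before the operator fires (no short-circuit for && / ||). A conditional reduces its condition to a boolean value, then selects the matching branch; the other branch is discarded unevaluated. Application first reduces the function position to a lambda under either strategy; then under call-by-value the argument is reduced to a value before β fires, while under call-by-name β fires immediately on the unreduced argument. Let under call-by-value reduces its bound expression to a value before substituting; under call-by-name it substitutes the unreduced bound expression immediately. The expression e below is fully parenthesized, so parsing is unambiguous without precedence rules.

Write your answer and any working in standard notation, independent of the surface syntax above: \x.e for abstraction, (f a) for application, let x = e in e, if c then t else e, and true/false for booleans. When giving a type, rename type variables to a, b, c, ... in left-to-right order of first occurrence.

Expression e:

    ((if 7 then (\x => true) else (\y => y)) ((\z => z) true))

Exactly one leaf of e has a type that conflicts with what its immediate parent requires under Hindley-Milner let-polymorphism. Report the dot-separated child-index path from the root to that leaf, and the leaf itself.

Working:
  unify Int ~ Bool
  FAIL: mismatch Int ~ Bool

Answer: 0.0 : 7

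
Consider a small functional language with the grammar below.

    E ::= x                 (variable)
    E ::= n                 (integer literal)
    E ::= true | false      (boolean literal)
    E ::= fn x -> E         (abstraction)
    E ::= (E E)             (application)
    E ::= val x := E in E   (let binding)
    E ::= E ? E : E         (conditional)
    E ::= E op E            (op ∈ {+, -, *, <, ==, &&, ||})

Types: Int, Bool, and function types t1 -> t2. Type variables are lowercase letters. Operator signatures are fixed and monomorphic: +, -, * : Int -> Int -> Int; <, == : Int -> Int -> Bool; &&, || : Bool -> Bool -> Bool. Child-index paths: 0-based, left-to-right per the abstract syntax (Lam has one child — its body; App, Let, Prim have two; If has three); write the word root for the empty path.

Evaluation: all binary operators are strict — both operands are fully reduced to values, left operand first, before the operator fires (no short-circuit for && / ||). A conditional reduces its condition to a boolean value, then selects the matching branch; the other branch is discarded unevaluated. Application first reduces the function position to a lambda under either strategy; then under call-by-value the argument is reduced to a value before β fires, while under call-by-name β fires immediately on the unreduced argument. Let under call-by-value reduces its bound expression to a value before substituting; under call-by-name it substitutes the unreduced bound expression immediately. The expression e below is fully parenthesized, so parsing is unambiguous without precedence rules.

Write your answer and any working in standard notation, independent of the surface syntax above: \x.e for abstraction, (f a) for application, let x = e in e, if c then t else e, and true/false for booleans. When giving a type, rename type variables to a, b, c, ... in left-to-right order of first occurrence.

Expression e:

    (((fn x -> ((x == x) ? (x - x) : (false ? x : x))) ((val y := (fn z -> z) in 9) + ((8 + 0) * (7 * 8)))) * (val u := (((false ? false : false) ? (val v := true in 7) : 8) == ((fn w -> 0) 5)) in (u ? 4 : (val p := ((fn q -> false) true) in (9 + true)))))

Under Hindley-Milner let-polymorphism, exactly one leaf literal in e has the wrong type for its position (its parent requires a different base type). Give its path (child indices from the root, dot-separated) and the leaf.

Trace:
x : a
  unify a ~ Int
x : Int
  unify Int ~ Int
  unify Bool ~ Bool
x : Int
  unify Int ~ Int
x : Int
  unify Int ~ Int
  unify Bool ~ Bool
x : Int
x : Int
  unify Int ~ Int
  unify Int ~ Int
\x._ : Int -> Int
z : b
\z._ : b -> b
let y : forall. b -> b
  unify Int ~ Int
  unify Int ~ Int
  unify Int ~ Int
  unify Int ~ Int
  unify Int ~ Int
  unify Int ~ Int
  unify Int ~ Int
  unify Int ~ Int
  unify Int -> Int ~ Int -> c
  unify Int ~ Int
  unify Int ~ c
_ _ : Int
  unify Int ~ Int
  unify Bool ~ Bool
  unify Bool ~ Bool
  unify Bool ~ Bool
let v : Bool
  unify Int ~ Int
  unify Int ~ Int
\w._ : d -> Int
  unify d -> Int ~ Int -> e
  unify d ~ Int
  unify Int ~ e
_ _ : Int
  unify Int ~ Int
let u : Bool
u : Bool
  unify Bool ~ Bool
\q._ : f -> Bool
  unify f -> Bool ~ Bool -> g
  unify f ~ Bool
  unify Bool ~ g
_ _ : Bool
let p : Bool
  unify Int ~ Int
  unify Bool ~ Int
  FAIL: mismatch Bool ~ Int

Answer: 1.1.2.1.1 : true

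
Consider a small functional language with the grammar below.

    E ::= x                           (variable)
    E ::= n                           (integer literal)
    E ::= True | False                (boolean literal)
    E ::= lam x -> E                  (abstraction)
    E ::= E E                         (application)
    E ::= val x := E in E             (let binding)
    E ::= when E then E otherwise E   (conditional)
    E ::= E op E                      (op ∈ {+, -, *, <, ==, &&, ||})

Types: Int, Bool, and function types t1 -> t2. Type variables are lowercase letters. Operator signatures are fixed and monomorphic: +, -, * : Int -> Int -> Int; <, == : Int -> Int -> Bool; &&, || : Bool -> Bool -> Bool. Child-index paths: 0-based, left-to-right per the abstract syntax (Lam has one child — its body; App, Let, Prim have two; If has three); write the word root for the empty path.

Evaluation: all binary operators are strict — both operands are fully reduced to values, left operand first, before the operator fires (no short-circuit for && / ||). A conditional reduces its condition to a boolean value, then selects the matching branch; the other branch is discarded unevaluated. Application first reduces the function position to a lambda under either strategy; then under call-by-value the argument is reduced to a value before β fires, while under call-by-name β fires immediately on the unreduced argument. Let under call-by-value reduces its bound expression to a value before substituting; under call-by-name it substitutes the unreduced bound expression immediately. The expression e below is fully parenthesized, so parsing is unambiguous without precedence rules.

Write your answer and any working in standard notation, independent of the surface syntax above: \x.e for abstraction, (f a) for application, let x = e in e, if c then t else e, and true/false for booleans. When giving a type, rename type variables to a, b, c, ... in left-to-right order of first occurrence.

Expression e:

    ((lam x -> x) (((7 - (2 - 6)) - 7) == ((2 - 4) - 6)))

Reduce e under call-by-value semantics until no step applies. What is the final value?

Working:
step 0: ((\x.x) (((7 - (2 - 6)) - 7) == ((2 - 4) - 6)))
step 1: [delta@1.0.0.1] ((\x.x) (((7 - -4) - 7) == ((2 - 4) - 6)))
step 2: [delta@1.0.0] ((\x.x) ((11 - 7) == ((2 - 4) - 6)))
step 3: [delta@1.0] ((\x.x) (4 == ((2 - 4) - 6)))
step 4: [delta@1.1.0] ((\x.x) (4 == (-2 - 6)))
step 5: [delta@1.1] ((\x.x) (4 == -8))
step 6: [delta@1] ((\x.x) false)
step 7: [beta@root] false

Answer: false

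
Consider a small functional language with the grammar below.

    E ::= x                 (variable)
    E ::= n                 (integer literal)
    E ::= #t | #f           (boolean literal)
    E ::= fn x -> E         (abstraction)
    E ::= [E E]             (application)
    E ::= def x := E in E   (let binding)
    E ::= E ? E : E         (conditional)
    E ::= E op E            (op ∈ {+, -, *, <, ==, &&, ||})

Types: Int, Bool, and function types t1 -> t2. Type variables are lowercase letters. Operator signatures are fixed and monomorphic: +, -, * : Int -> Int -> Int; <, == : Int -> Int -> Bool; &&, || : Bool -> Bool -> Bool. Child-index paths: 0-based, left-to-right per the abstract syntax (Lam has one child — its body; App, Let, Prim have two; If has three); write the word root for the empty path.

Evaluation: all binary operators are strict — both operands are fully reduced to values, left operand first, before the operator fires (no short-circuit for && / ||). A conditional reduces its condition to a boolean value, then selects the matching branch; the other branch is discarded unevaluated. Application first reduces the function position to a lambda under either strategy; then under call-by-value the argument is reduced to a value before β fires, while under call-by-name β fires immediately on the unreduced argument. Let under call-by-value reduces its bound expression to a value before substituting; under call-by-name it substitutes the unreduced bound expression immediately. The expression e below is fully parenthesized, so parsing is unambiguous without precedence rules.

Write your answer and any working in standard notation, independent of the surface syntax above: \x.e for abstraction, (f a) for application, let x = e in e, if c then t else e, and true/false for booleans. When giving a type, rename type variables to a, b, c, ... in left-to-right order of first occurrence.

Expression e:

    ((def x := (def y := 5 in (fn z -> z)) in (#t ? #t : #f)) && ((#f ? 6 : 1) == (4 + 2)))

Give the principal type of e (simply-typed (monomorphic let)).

Answer: Bool

Derivation:
let y : Int
z : a
\z._ : a -> a
let x : a -> a
  unify Bool ~ Bool
  unify Bool ~ Bool
  unify Bool ~ Bool
  unify Bool ~ Bool
  unify Int ~ Int
  unify Int ~ Int
  unify Int ~ Int
  unify Int ~ Int
  unify Int ~ Int
  unify Bool ~ Bool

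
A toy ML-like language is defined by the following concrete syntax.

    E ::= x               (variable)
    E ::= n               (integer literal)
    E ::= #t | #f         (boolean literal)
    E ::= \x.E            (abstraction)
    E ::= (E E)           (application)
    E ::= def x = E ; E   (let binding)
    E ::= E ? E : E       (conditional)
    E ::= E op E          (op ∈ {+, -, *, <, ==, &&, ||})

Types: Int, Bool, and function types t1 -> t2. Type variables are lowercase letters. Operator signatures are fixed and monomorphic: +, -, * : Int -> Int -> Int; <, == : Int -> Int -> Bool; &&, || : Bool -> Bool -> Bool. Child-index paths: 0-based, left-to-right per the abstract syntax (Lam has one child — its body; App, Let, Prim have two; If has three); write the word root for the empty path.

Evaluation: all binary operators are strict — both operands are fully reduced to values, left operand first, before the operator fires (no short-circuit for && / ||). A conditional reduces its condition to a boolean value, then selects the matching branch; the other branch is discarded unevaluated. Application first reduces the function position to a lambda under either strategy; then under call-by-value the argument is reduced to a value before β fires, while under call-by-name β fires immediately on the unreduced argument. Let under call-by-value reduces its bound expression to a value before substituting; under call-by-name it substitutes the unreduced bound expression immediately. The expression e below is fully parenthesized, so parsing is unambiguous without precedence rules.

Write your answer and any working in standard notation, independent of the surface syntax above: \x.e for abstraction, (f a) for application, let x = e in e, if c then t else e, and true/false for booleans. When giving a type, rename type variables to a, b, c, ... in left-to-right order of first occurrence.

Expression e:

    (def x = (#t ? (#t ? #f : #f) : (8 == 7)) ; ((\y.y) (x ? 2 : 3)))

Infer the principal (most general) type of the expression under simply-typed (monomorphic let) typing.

Answer: Int

Working:
  unify Bool ~ Bool
  unify Bool ~ Bool
  unify Bool ~ Bool
  unify Int ~ Int
  unify Int ~ Int
  unify Bool ~ Bool
let x : Bool
y : a
\y._ : a -> a
x : Bool
  unify Bool ~ Bool
  unify Int ~ Int
  unify a -> a ~ Int -> b
  unify a ~ Int
  unify Int ~ b
_ _ : Int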